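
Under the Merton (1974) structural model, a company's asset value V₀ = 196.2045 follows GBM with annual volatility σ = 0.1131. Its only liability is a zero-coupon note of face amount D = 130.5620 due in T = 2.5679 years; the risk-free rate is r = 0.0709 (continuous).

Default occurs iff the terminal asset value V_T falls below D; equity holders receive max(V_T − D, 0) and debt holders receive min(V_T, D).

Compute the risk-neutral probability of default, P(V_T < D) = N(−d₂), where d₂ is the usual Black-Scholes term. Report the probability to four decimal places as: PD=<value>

PD=0.0008

d₁ = [ln(V₀/D) + (r + σ²/2)T] / (σ√T)
   = [ln(196.2045/130.5620) + (0.0709 + 0.5·0.1131²)·2.5679] / (0.1131·√2.5679)
   = [0.407309 + 0.198488] / 0.181239 = 3.342532
d₂ = d₁ − σ√T = 3.342532 − 0.181239 = 3.161293
risk-neutral PD = N(−d₂) = N(-3.161293) = 0.000785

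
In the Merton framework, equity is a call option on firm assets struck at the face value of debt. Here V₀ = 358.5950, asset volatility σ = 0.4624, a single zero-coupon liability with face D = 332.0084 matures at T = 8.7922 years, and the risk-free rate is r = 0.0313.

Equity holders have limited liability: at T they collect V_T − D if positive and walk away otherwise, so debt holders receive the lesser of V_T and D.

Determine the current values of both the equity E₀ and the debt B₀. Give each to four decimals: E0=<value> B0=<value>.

d₁ = [ln(V₀/D) + (r + σ²/2)T] / (σ√T)
   = [ln(358.5950/332.0084) + (0.0313 + 0.5·0.4624²)·8.7922] / (0.4624·√8.7922)
   = [0.077033 + 1.215143] / 1.371092 = 0.942443
d₂ = d₁ − σ√T = 0.942443 − 1.371092 = -0.428649
N(d₁) = 0.827017,  N(d₂) = 0.334089,  e^(−rT) = 0.759423
E₀ = V₀·N(d₁) − D·e^(−rT)·N(d₂)
   = 358.5950·0.827017 − 332.0084·0.759423·0.334089 = 212.328590
B₀ = V₀ − E₀ = 358.5950 − 212.328590 = 146.266410

E0=212.3286 B0=146.2664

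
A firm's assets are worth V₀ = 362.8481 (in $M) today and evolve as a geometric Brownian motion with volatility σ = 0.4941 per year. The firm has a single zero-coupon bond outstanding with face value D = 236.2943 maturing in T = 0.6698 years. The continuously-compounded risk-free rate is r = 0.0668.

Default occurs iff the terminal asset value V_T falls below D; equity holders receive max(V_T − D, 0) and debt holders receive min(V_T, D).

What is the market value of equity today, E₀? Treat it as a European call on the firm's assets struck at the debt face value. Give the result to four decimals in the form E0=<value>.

E0=143.6875

d₁ = [ln(V₀/D) + (r + σ²/2)T] / (σ√T)
   = [ln(362.8481/236.2943) + (0.0668 + 0.5·0.4941²)·0.6698] / (0.4941·√0.6698)
   = [0.428906 + 0.126503] / 0.404378 = 1.373491
d₂ = d₁ − σ√T = 1.373491 − 0.404378 = 0.969114
N(d₁) = 0.915200,  N(d₂) = 0.833756,  e^(−rT) = 0.956244
E₀ = V₀·N(d₁) − D·e^(−rT)·N(d₂)
   = 362.8481·0.915200 − 236.2943·0.956244·0.833756 = 143.687458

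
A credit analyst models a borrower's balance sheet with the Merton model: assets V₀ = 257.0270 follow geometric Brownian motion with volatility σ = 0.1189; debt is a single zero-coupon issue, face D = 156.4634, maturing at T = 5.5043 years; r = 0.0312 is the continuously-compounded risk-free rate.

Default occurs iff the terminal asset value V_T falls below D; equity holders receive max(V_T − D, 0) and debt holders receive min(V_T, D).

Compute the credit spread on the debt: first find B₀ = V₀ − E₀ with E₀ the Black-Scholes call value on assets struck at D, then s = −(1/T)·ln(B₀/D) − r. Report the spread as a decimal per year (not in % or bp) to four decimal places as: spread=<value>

d₁ = [ln(V₀/D) + (r + σ²/2)T] / (σ√T)
   = [ln(257.0270/156.4634) + (0.0312 + 0.5·0.1189²)·5.5043] / (0.1189·√5.5043)
   = [0.496359 + 0.210642] / 0.278954 = 2.534469
d₂ = d₁ − σ√T = 2.534469 − 0.278954 = 2.255515
N(d₁) = 0.994369,  N(d₂) = 0.987949,  e^(−rT) = 0.842203
E₀ = V₀·N(d₁) − D·e^(−rT)·N(d₂)
   = 257.0270·0.994369 − 156.4634·0.842203·0.987949 = 125.393702
B₀ = V₀ − E₀ = 257.0270 − 125.393702 = 131.633298
spread = −(1/T)·ln(B₀/D) − r = −(1/5.5043)·ln(131.633298/156.4634) − 0.0312 = 0.00019402

spread=0.0002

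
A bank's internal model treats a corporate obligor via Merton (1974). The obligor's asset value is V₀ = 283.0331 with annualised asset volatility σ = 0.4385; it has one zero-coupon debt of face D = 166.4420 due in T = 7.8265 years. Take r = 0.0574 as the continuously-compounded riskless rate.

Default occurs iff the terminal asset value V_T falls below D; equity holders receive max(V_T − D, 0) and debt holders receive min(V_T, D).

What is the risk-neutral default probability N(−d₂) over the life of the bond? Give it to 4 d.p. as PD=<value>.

PD=0.4264

d₁ = [ln(V₀/D) + (r + σ²/2)T] / (σ√T)
   = [ln(283.0331/166.4420) + (0.0574 + 0.5·0.4385²)·7.8265] / (0.4385·√7.8265)
   = [0.530917 + 1.201690] / 1.226742 = 1.412364
d₂ = d₁ − σ√T = 1.412364 − 1.226742 = 0.185621
risk-neutral PD = N(−d₂) = N(-0.185621) = 0.426371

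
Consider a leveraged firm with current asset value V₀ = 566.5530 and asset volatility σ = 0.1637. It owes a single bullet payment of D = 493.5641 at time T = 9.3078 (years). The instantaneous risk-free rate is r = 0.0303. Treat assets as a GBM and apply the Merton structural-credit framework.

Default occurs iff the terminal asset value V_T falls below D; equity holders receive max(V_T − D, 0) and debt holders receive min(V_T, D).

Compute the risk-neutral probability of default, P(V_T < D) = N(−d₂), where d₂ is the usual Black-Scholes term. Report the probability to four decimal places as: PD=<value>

d₁ = [ln(V₀/D) + (r + σ²/2)T] / (σ√T)
   = [ln(566.5530/493.5641) + (0.0303 + 0.5·0.1637²)·9.3078] / (0.1637·√9.3078)
   = [0.137918 + 0.406740] / 0.499427 = 1.090565
d₂ = d₁ − σ√T = 1.090565 − 0.499427 = 0.591138
risk-neutral PD = N(−d₂) = N(-0.591138) = 0.277214

PD=0.2772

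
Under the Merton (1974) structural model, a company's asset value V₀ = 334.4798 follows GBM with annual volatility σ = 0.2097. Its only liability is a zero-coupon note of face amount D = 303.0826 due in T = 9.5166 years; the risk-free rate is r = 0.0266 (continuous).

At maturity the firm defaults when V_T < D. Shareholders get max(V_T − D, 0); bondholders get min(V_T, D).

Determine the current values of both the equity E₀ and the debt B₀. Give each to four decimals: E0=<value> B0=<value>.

E0=131.7894 B0=202.6904

d₁ = [ln(V₀/D) + (r + σ²/2)T] / (σ√T)
   = [ln(334.4798/303.0826) + (0.0266 + 0.5·0.2097²)·9.5166] / (0.2097·√9.5166)
   = [0.098571 + 0.462383] / 0.646903 = 0.867138
d₂ = d₁ − σ√T = 0.867138 − 0.646903 = 0.220235
N(d₁) = 0.807067,  N(d₂) = 0.587156,  e^(−rT) = 0.776358
E₀ = V₀·N(d₁) − D·e^(−rT)·N(d₂)
   = 334.4798·0.807067 − 303.0826·0.776358·0.587156 = 131.789427
B₀ = V₀ − E₀ = 334.4798 − 131.789427 = 202.690373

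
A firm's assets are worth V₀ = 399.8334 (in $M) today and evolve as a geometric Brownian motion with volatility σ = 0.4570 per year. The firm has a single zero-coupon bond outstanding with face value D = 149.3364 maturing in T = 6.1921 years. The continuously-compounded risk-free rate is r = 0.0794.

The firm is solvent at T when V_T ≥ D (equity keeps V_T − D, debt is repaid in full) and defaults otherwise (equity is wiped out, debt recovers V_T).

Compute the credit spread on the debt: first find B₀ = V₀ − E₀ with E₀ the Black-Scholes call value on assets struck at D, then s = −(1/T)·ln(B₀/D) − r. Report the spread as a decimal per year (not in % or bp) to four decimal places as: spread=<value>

d₁ = [ln(V₀/D) + (r + σ²/2)T] / (σ√T)
   = [ln(399.8334/149.3364) + (0.0794 + 0.5·0.4570²)·6.1921] / (0.4570·√6.1921)
   = [0.984846 + 1.138260] / 1.137196 = 1.866967
d₂ = d₁ − σ√T = 1.866967 − 1.137196 = 0.729771
N(d₁) = 0.969047,  N(d₂) = 0.767235,  e^(−rT) = 0.611615
E₀ = V₀·N(d₁) − D·e^(−rT)·N(d₂)
   = 399.8334·0.969047 − 149.3364·0.611615·0.767235 = 317.380878
B₀ = V₀ − E₀ = 399.8334 − 317.380878 = 82.452522
spread = −(1/T)·ln(B₀/D) − r = −(1/6.1921)·ln(82.452522/149.3364) − 0.0794 = 0.01652527

spread=0.0165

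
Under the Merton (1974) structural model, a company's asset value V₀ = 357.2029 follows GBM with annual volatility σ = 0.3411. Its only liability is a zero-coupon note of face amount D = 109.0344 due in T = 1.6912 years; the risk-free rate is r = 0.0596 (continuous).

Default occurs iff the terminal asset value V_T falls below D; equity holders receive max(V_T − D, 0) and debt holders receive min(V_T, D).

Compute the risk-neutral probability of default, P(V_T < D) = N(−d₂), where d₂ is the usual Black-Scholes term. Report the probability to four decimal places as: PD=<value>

PD=0.0037

d₁ = [ln(V₀/D) + (r + σ²/2)T] / (σ√T)
   = [ln(357.2029/109.0344) + (0.0596 + 0.5·0.3411²)·1.6912] / (0.3411·√1.6912)
   = [1.186641 + 0.199180] / 0.443587 = 3.124122
d₂ = d₁ − σ√T = 3.124122 − 0.443587 = 2.680534
risk-neutral PD = N(−d₂) = N(-2.680534) = 0.003675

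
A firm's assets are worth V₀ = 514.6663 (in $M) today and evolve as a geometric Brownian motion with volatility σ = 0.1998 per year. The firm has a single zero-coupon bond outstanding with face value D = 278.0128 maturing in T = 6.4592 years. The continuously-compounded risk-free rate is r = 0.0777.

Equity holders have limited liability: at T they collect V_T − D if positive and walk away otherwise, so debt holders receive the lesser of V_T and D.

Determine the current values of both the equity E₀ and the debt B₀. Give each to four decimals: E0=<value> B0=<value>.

E0=347.0690 B0=167.5973

d₁ = [ln(V₀/D) + (r + σ²/2)T] / (σ√T)
   = [ln(514.6663/278.0128) + (0.0777 + 0.5·0.1998²)·6.4592] / (0.1998·√6.4592)
   = [0.615852 + 0.630806] / 0.507791 = 2.455060
d₂ = d₁ − σ√T = 2.455060 − 0.507791 = 1.947270
N(d₁) = 0.992957,  N(d₂) = 0.974249,  e^(−rT) = 0.605392
E₀ = V₀·N(d₁) − D·e^(−rT)·N(d₂)
   = 514.6663·0.992957 − 278.0128·0.605392·0.974249 = 347.068981
B₀ = V₀ − E₀ = 514.6663 − 347.068981 = 167.597319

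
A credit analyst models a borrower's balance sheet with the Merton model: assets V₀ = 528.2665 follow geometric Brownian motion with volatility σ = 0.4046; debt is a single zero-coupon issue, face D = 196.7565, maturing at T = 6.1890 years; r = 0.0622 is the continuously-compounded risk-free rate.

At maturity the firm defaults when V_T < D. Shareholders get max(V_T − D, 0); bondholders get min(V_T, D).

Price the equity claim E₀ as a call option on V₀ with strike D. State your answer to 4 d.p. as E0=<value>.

d₁ = [ln(V₀/D) + (r + σ²/2)T] / (σ√T)
   = [ln(528.2665/196.7565) + (0.0622 + 0.5·0.4046²)·6.1890] / (0.4046·√6.1890)
   = [0.987634 + 0.891529] / 1.006552 = 1.866931
d₂ = d₁ − σ√T = 1.866931 − 1.006552 = 0.860380
N(d₁) = 0.969044,  N(d₂) = 0.805210,  e^(−rT) = 0.680481
E₀ = V₀·N(d₁) − D·e^(−rT)·N(d₂)
   = 528.2665·0.969044 − 196.7565·0.680481·0.805210 = 404.104925

E0=404.1049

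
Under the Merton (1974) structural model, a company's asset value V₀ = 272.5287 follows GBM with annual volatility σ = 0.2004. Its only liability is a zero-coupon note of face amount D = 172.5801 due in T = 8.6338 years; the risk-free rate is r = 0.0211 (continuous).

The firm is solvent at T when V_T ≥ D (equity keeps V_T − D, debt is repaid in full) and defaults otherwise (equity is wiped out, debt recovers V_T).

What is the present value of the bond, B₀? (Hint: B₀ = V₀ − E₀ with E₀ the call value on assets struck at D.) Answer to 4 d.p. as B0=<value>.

d₁ = [ln(V₀/D) + (r + σ²/2)T] / (σ√T)
   = [ln(272.5287/172.5801) + (0.0211 + 0.5·0.2004²)·8.6338] / (0.2004·√8.6338)
   = [0.456882 + 0.355541] / 0.588842 = 1.379696
d₂ = d₁ − σ√T = 1.379696 − 0.588842 = 0.790854
N(d₁) = 0.916160,  N(d₂) = 0.785486,  e^(−rT) = 0.833457
E₀ = V₀·N(d₁) − D·e^(−rT)·N(d₂)
   = 272.5287·0.916160 − 172.5801·0.833457·0.785486 = 136.697133
B₀ = V₀ − E₀ = 272.5287 − 136.697133 = 135.831567

B0=135.8316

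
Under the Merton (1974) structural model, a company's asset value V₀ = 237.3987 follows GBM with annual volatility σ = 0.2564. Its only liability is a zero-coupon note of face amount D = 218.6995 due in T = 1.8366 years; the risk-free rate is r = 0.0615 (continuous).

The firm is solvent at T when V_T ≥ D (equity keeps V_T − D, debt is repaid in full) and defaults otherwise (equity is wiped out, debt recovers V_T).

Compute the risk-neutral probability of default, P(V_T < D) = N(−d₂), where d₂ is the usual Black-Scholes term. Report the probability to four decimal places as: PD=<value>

PD=0.3492

d₁ = [ln(V₀/D) + (r + σ²/2)T] / (σ√T)
   = [ln(237.3987/218.6995) + (0.0615 + 0.5·0.2564²)·1.8366] / (0.2564·√1.8366)
   = [0.082042 + 0.173321] / 0.347476 = 0.734908
d₂ = d₁ − σ√T = 0.734908 − 0.347476 = 0.387432
risk-neutral PD = N(−d₂) = N(-0.387432) = 0.349218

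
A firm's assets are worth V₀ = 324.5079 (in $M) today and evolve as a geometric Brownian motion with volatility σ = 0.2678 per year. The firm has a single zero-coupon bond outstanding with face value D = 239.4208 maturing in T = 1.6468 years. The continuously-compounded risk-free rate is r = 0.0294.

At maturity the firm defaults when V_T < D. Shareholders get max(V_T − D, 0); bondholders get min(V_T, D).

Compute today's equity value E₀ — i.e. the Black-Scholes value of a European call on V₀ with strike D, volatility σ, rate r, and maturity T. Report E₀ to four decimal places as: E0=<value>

d₁ = [ln(V₀/D) + (r + σ²/2)T] / (σ√T)
   = [ln(324.5079/239.4208) + (0.0294 + 0.5·0.2678²)·1.6468] / (0.2678·√1.6468)
   = [0.304087 + 0.107468] / 0.343662 = 1.197558
d₂ = d₁ − σ√T = 1.197558 − 0.343662 = 0.853897
N(d₁) = 0.884455,  N(d₂) = 0.803419,  e^(−rT) = 0.952737
E₀ = V₀·N(d₁) − D·e^(−rT)·N(d₂)
   = 324.5079·0.884455 − 239.4208·0.952737·0.803419 = 103.748800

E0=103.7488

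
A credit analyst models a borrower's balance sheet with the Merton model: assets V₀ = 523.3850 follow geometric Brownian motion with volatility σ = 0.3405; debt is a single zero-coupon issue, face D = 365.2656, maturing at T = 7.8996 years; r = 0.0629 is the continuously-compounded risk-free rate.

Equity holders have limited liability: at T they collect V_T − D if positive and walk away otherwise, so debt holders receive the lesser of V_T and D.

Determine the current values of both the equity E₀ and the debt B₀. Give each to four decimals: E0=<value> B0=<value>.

E0=331.9999 B0=191.3851

d₁ = [ln(V₀/D) + (r + σ²/2)T] / (σ√T)
   = [ln(523.3850/365.2656) + (0.0629 + 0.5·0.3405²)·7.8996] / (0.3405·√7.8996)
   = [0.359693 + 0.954826] / 0.957017 = 1.373558
d₂ = d₁ − σ√T = 1.373558 − 0.957017 = 0.416541
N(d₁) = 0.915210,  N(d₂) = 0.661493,  e^(−rT) = 0.608423
E₀ = V₀·N(d₁) − D·e^(−rT)·N(d₂)
   = 523.3850·0.915210 − 365.2656·0.608423·0.661493 = 331.999920
B₀ = V₀ − E₀ = 523.3850 − 331.999920 = 191.385080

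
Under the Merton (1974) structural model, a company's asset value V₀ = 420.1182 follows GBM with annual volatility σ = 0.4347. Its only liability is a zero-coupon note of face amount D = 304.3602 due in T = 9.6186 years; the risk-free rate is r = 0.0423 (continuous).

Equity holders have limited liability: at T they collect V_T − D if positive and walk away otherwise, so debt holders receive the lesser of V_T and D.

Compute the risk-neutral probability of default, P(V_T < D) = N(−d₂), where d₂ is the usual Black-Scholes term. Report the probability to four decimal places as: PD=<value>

d₁ = [ln(V₀/D) + (r + σ²/2)T] / (σ√T)
   = [ln(420.1182/304.3602) + (0.0423 + 0.5·0.4347²)·9.6186] / (0.4347·√9.6186)
   = [0.322324 + 1.315652] / 1.348173 = 1.214960
d₂ = d₁ − σ√T = 1.214960 − 1.348173 = -0.133213
risk-neutral PD = N(−d₂) = N(0.133213) = 0.552987

PD=0.5530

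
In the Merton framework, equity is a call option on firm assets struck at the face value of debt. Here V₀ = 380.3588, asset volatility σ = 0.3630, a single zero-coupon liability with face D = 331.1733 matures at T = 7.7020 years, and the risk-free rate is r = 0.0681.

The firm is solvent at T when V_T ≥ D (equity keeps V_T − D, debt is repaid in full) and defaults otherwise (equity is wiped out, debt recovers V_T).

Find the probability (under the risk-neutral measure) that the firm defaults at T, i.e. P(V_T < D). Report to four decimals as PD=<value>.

d₁ = [ln(V₀/D) + (r + σ²/2)T] / (σ√T)
   = [ln(380.3588/331.1733) + (0.0681 + 0.5·0.3630²)·7.7020] / (0.3630·√7.7020)
   = [0.138473 + 1.031949] / 1.007415 = 1.161807
d₂ = d₁ − σ√T = 1.161807 − 1.007415 = 0.154392
risk-neutral PD = N(−d₂) = N(-0.154392) = 0.438650

PD=0.4387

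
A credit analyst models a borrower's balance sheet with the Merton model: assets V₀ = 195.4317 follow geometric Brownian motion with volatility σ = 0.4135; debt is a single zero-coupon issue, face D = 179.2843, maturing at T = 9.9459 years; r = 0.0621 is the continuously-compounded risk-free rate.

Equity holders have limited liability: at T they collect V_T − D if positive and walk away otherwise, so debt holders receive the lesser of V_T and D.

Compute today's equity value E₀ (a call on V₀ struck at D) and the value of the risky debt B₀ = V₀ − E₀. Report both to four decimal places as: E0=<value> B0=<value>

E0=128.6147 B0=66.8170

d₁ = [ln(V₀/D) + (r + σ²/2)T] / (σ√T)
   = [ln(195.4317/179.2843) + (0.0621 + 0.5·0.4135²)·9.9459] / (0.4135·√9.9459)
   = [0.086238 + 1.467927] / 1.304060 = 1.191789
d₂ = d₁ − σ√T = 1.191789 − 1.304060 = -0.112271
N(d₁) = 0.883328,  N(d₂) = 0.455304,  e^(−rT) = 0.539215
E₀ = V₀·N(d₁) − D·e^(−rT)·N(d₂)
   = 195.4317·0.883328 − 179.2843·0.539215·0.455304 = 128.614738
B₀ = V₀ − E₀ = 195.4317 − 128.614738 = 66.816962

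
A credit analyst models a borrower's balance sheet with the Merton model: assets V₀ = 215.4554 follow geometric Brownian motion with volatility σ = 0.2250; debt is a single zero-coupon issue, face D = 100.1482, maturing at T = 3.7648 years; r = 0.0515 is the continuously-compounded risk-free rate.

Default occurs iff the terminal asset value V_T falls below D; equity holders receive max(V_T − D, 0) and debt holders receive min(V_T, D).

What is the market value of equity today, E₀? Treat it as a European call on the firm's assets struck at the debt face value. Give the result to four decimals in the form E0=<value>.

E0=133.2381

d₁ = [ln(V₀/D) + (r + σ²/2)T] / (σ√T)
   = [ln(215.4554/100.1482) + (0.0515 + 0.5·0.2250²)·3.7648] / (0.2250·√3.7648)
   = [0.766103 + 0.289184] / 0.436570 = 2.417224
d₂ = d₁ − σ√T = 2.417224 − 0.436570 = 1.980655
N(d₁) = 0.992180,  N(d₂) = 0.976185,  e^(−rT) = 0.823751
E₀ = V₀·N(d₁) − D·e^(−rT)·N(d₂)
   = 215.4554·0.992180 − 100.1482·0.823751·0.976185 = 133.238114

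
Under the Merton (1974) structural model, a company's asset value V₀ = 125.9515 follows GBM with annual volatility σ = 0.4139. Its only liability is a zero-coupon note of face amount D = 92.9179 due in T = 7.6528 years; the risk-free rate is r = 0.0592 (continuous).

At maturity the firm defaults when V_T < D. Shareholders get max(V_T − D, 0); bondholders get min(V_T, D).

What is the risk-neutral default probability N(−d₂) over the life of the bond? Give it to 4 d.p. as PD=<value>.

d₁ = [ln(V₀/D) + (r + σ²/2)T] / (σ√T)
   = [ln(125.9515/92.9179) + (0.0592 + 0.5·0.4139²)·7.6528] / (0.4139·√7.6528)
   = [0.304181 + 1.108559] / 1.145000 = 1.233833
d₂ = d₁ − σ√T = 1.233833 − 1.145000 = 0.088833
risk-neutral PD = N(−d₂) = N(-0.088833) = 0.464607

PD=0.4646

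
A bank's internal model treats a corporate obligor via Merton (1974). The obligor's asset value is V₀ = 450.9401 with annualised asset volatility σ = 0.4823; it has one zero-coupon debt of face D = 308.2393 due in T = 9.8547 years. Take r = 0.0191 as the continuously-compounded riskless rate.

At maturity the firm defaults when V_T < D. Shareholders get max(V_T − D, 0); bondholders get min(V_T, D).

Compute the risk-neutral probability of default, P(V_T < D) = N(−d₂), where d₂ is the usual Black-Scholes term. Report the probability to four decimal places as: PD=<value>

d₁ = [ln(V₀/D) + (r + σ²/2)T] / (σ√T)
   = [ln(450.9401/308.2393) + (0.0191 + 0.5·0.4823²)·9.8547] / (0.4823·√9.8547)
   = [0.380458 + 1.334392] / 1.514046 = 1.132628
d₂ = d₁ − σ√T = 1.132628 − 1.514046 = -0.381418
risk-neutral PD = N(−d₂) = N(0.381418) = 0.648553

PD=0.6486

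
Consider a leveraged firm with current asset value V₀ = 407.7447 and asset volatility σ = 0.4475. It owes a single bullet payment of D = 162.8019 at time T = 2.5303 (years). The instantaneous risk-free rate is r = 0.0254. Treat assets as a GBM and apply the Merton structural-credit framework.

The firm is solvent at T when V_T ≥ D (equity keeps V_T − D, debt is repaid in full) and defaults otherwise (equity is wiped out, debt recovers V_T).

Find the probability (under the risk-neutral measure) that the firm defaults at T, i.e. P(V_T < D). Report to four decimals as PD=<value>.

PD=0.1529

d₁ = [ln(V₀/D) + (r + σ²/2)T] / (σ√T)
   = [ln(407.7447/162.8019) + (0.0254 + 0.5·0.4475²)·2.5303] / (0.4475·√2.5303)
   = [0.918107 + 0.317624] / 0.711835 = 1.735981
d₂ = d₁ − σ√T = 1.735981 − 0.711835 = 1.024146
risk-neutral PD = N(−d₂) = N(-1.024146) = 0.152883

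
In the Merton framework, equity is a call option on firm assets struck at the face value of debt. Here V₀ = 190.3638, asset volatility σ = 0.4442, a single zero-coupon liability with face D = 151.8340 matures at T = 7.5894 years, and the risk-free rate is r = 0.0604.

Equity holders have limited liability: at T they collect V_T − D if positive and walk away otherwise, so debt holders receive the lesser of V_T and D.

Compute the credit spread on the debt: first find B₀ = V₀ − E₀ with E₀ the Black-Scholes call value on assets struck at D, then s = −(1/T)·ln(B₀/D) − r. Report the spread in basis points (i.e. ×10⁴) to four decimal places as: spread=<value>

spread=435.5799

d₁ = [ln(V₀/D) + (r + σ²/2)T] / (σ√T)
   = [ln(190.3638/151.8340) + (0.0604 + 0.5·0.4442²)·7.5894] / (0.4442·√7.5894)
   = [0.226149 + 1.207146] / 1.223721 = 1.171260
d₂ = d₁ − σ√T = 1.171260 − 1.223721 = -0.052461
N(d₁) = 0.879253,  N(d₂) = 0.479081,  e^(−rT) = 0.632295
E₀ = V₀·N(d₁) − D·e^(−rT)·N(d₂)
   = 190.3638·0.879253 − 151.8340·0.632295·0.479081 = 121.384321
B₀ = V₀ − E₀ = 190.3638 − 121.384321 = 68.979479
spread = −(1/T)·ln(B₀/D) − r = −(1/7.5894)·ln(68.979479/151.8340) − 0.0604 = 0.04355799
in basis points: 0.04355799 × 10⁴ = 435.5799 bp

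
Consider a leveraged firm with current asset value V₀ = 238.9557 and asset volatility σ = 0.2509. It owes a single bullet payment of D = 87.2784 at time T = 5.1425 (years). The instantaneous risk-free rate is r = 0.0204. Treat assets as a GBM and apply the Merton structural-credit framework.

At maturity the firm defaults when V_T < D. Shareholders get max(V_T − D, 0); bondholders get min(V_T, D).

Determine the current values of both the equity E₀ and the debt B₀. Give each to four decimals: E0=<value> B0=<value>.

d₁ = [ln(V₀/D) + (r + σ²/2)T] / (σ√T)
   = [ln(238.9557/87.2784) + (0.0204 + 0.5·0.2509²)·5.1425] / (0.2509·√5.1425)
   = [1.007175 + 0.266769] / 0.568968 = 2.239044
d₂ = d₁ − σ√T = 2.239044 − 0.568968 = 1.670076
N(d₁) = 0.987423,  N(d₂) = 0.952548,  e^(−rT) = 0.900408
E₀ = V₀·N(d₁) − D·e^(−rT)·N(d₂)
   = 238.9557·0.987423 − 87.2784·0.900408·0.952548 = 161.093360
B₀ = V₀ − E₀ = 238.9557 − 161.093360 = 77.862340

E0=161.0934 B0=77.8623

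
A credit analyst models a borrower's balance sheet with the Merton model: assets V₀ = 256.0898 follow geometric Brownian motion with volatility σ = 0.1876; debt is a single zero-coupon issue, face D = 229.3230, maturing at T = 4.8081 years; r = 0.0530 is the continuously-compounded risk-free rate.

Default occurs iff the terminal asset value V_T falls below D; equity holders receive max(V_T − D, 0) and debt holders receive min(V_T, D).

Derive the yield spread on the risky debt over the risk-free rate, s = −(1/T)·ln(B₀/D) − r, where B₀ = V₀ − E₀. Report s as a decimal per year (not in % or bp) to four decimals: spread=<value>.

d₁ = [ln(V₀/D) + (r + σ²/2)T] / (σ√T)
   = [ln(256.0898/229.3230) + (0.0530 + 0.5·0.1876²)·4.8081] / (0.1876·√4.8081)
   = [0.110397 + 0.339437] / 0.411358 = 1.093534
d₂ = d₁ − σ√T = 1.093534 − 0.411358 = 0.682176
N(d₁) = 0.862920,  N(d₂) = 0.752436,  e^(−rT) = 0.775049
E₀ = V₀·N(d₁) − D·e^(−rT)·N(d₂)
   = 256.0898·0.862920 − 229.3230·0.775049·0.752436 = 87.249686
B₀ = V₀ − E₀ = 256.0898 − 87.249686 = 168.840114
spread = −(1/T)·ln(B₀/D) − r = −(1/4.8081)·ln(168.840114/229.3230) − 0.0530 = 0.01067989

spread=0.0107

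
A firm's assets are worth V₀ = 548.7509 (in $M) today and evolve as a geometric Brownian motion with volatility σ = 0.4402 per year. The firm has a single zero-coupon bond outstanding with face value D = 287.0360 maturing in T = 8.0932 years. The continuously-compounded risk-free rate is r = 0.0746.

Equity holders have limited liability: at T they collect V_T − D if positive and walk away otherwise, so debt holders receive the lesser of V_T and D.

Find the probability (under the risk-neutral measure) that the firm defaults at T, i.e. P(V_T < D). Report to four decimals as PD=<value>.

PD=0.3544

d₁ = [ln(V₀/D) + (r + σ²/2)T] / (σ√T)
   = [ln(548.7509/287.0360) + (0.0746 + 0.5·0.4402²)·8.0932] / (0.4402·√8.0932)
   = [0.648037 + 1.387887] / 1.252305 = 1.625741
d₂ = d₁ − σ√T = 1.625741 − 1.252305 = 0.373436
risk-neutral PD = N(−d₂) = N(-0.373436) = 0.354412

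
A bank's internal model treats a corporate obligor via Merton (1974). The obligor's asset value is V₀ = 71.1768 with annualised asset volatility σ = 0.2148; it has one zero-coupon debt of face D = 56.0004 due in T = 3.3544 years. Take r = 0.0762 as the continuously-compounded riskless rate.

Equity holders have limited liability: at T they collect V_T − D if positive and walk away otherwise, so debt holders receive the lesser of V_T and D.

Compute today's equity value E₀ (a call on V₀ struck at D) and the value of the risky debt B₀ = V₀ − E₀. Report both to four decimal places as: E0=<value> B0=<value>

E0=28.8776 B0=42.2992

d₁ = [ln(V₀/D) + (r + σ²/2)T] / (σ√T)
   = [ln(71.1768/56.0004) + (0.0762 + 0.5·0.2148²)·3.3544] / (0.2148·√3.3544)
   = [0.239808 + 0.332990] / 0.393407 = 1.455994
d₂ = d₁ − σ√T = 1.455994 − 0.393407 = 1.062587
N(d₁) = 0.927303,  N(d₂) = 0.856015,  e^(−rT) = 0.774448
E₀ = V₀·N(d₁) − D·e^(−rT)·N(d₂)
   = 71.1768·0.927303 − 56.0004·0.774448·0.856015 = 28.877596
B₀ = V₀ − E₀ = 71.1768 − 28.877596 = 42.299204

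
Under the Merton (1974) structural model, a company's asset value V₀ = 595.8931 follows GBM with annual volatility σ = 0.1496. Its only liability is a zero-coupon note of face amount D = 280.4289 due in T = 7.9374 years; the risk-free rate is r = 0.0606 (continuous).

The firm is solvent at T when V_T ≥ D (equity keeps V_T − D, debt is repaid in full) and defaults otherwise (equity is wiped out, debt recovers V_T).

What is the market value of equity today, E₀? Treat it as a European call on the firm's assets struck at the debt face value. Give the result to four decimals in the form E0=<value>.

E0=422.6079

d₁ = [ln(V₀/D) + (r + σ²/2)T] / (σ√T)
   = [ln(595.8931/280.4289) + (0.0606 + 0.5·0.1496²)·7.9374] / (0.1496·√7.9374)
   = [0.753741 + 0.569827] / 0.421474 = 3.140331
d₂ = d₁ − σ√T = 3.140331 − 0.421474 = 2.718857
N(d₁) = 0.999156,  N(d₂) = 0.996725,  e^(−rT) = 0.618161
E₀ = V₀·N(d₁) − D·e^(−rT)·N(d₂)
   = 595.8931·0.999156 − 280.4289·0.618161·0.996725 = 422.607893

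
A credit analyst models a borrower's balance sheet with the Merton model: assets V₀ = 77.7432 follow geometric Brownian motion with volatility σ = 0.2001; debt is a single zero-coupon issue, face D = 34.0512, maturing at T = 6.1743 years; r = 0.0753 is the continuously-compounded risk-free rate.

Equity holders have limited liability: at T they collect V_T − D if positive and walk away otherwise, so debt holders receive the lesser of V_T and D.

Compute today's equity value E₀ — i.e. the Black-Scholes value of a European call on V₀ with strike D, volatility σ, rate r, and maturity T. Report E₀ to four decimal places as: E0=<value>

E0=56.3822

d₁ = [ln(V₀/D) + (r + σ²/2)T] / (σ√T)
   = [ln(77.7432/34.0512) + (0.0753 + 0.5·0.2001²)·6.1743] / (0.2001·√6.1743)
   = [0.825546 + 0.588534] / 0.497211 = 2.844023
d₂ = d₁ − σ√T = 2.844023 − 0.497211 = 2.346811
N(d₁) = 0.997773,  N(d₂) = 0.990533,  e^(−rT) = 0.628182
E₀ = V₀·N(d₁) − D·e^(−rT)·N(d₂)
   = 77.7432·0.997773 − 34.0512·0.628182·0.990533 = 56.382184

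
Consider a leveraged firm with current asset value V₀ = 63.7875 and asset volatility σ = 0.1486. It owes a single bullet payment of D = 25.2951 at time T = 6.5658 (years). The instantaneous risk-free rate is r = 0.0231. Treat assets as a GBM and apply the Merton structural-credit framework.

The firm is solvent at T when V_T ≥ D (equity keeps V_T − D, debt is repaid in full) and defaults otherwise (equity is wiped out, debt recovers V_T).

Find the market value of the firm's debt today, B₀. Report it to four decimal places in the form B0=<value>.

d₁ = [ln(V₀/D) + (r + σ²/2)T] / (σ√T)
   = [ln(63.7875/25.2951) + (0.0231 + 0.5·0.1486²)·6.5658] / (0.1486·√6.5658)
   = [0.924947 + 0.224163] / 0.380770 = 3.017858
d₂ = d₁ − σ√T = 3.017858 − 0.380770 = 2.637088
N(d₁) = 0.998727,  N(d₂) = 0.995819,  e^(−rT) = 0.859272
E₀ = V₀·N(d₁) − D·e^(−rT)·N(d₂)
   = 63.7875·0.998727 − 25.2951·0.859272·0.995819 = 42.061819
B₀ = V₀ − E₀ = 63.7875 − 42.061819 = 21.725681

B0=21.7257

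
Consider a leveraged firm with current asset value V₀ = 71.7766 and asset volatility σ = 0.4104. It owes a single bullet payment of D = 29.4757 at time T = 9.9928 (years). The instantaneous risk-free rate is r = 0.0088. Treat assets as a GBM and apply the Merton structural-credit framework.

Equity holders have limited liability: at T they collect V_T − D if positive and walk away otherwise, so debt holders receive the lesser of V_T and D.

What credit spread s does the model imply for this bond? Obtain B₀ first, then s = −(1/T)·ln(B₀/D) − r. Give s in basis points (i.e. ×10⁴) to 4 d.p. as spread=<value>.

spread=280.4281

d₁ = [ln(V₀/D) + (r + σ²/2)T] / (σ√T)
   = [ln(71.7766/29.4757) + (0.0088 + 0.5·0.4104²)·9.9928] / (0.4104·√9.9928)
   = [0.889992 + 0.929471] / 1.297331 = 1.402466
d₂ = d₁ − σ√T = 1.402466 − 1.297331 = 0.105135
N(d₁) = 0.919612,  N(d₂) = 0.541866,  e^(−rT) = 0.915819
E₀ = V₀·N(d₁) − D·e^(−rT)·N(d₂)
   = 71.7766·0.919612 − 29.4757·0.915819·0.541866 = 51.379283
B₀ = V₀ − E₀ = 71.7766 − 51.379283 = 20.397317
spread = −(1/T)·ln(B₀/D) − r = −(1/9.9928)·ln(20.397317/29.4757) − 0.0088 = 0.02804281
in basis points: 0.02804281 × 10⁴ = 280.4281 bp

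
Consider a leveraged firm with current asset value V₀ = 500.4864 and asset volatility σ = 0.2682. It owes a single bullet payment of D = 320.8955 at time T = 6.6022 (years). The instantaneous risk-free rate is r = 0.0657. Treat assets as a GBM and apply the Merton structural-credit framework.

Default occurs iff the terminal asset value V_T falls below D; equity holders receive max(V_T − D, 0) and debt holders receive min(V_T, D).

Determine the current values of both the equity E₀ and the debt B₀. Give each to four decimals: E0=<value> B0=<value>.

E0=302.7848 B0=197.7016

d₁ = [ln(V₀/D) + (r + σ²/2)T] / (σ√T)
   = [ln(500.4864/320.8955) + (0.0657 + 0.5·0.2682²)·6.6022] / (0.2682·√6.6022)
   = [0.444465 + 0.671217] / 0.689133 = 1.618964
d₂ = d₁ − σ√T = 1.618964 − 0.689133 = 0.929831
N(d₁) = 0.947272,  N(d₂) = 0.823771,  e^(−rT) = 0.648065
E₀ = V₀·N(d₁) − D·e^(−rT)·N(d₂)
   = 500.4864·0.947272 − 320.8955·0.648065·0.823771 = 302.784755
B₀ = V₀ − E₀ = 500.4864 − 302.784755 = 197.701645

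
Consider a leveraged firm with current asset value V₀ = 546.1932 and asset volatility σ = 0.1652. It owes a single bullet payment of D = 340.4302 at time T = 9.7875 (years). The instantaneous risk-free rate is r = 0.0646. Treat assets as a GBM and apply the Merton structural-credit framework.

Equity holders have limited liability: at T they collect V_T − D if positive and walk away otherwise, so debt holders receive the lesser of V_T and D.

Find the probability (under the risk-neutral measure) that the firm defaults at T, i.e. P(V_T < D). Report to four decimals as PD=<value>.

PD=0.0301

d₁ = [ln(V₀/D) + (r + σ²/2)T] / (σ√T)
   = [ln(546.1932/340.4302) + (0.0646 + 0.5·0.1652²)·9.7875] / (0.1652·√9.7875)
   = [0.472763 + 0.765828] / 0.516828 = 2.396525
d₂ = d₁ − σ√T = 2.396525 − 0.516828 = 1.879697
risk-neutral PD = N(−d₂) = N(-1.879697) = 0.030075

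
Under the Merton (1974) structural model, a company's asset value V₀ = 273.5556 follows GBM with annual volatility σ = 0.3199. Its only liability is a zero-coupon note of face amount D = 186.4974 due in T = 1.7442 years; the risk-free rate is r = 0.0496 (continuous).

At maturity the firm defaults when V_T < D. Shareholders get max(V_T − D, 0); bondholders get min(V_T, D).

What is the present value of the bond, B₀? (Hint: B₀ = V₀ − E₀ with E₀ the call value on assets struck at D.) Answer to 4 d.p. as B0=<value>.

d₁ = [ln(V₀/D) + (r + σ²/2)T] / (σ√T)
   = [ln(273.5556/186.4974) + (0.0496 + 0.5·0.3199²)·1.7442] / (0.3199·√1.7442)
   = [0.383088 + 0.175760] / 0.422486 = 1.322759
d₂ = d₁ − σ√T = 1.322759 − 0.422486 = 0.900273
N(d₁) = 0.907042,  N(d₂) = 0.816012,  e^(−rT) = 0.917124
E₀ = V₀·N(d₁) − D·e^(−rT)·N(d₂)
   = 273.5556·0.907042 − 186.4974·0.917124·0.816012 = 108.554654
B₀ = V₀ − E₀ = 273.5556 − 108.554654 = 165.000946

B0=165.0009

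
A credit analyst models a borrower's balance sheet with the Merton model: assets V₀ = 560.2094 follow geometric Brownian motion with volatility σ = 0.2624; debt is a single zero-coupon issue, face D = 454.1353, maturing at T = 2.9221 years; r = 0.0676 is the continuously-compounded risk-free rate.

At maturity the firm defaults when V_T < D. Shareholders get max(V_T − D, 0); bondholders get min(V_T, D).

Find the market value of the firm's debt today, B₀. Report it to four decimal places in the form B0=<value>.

B0=352.7721

d₁ = [ln(V₀/D) + (r + σ²/2)T] / (σ√T)
   = [ln(560.2094/454.1353) + (0.0676 + 0.5·0.2624²)·2.9221] / (0.2624·√2.9221)
   = [0.209915 + 0.298133] / 0.448551 = 1.132644
d₂ = d₁ − σ√T = 1.132644 − 0.448551 = 0.684094
N(d₁) = 0.871318,  N(d₂) = 0.753042,  e^(−rT) = 0.820752
E₀ = V₀·N(d₁) − D·e^(−rT)·N(d₂)
   = 560.2094·0.871318 − 454.1353·0.820752·0.753042 = 207.437336
B₀ = V₀ − E₀ = 560.2094 − 207.437336 = 352.772064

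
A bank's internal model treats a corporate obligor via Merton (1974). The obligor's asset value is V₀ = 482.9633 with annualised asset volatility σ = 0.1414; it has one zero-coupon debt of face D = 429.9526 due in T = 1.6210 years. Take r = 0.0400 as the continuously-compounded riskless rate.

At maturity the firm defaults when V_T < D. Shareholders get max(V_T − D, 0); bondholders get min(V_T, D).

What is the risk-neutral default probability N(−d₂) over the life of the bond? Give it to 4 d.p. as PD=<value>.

d₁ = [ln(V₀/D) + (r + σ²/2)T] / (σ√T)
   = [ln(482.9633/429.9526) + (0.0400 + 0.5·0.1414²)·1.6210] / (0.1414·√1.6210)
   = [0.116266 + 0.081045] / 0.180028 = 1.095998
d₂ = d₁ − σ√T = 1.095998 − 0.180028 = 0.915970
risk-neutral PD = N(−d₂) = N(-0.915970) = 0.179841

PD=0.1798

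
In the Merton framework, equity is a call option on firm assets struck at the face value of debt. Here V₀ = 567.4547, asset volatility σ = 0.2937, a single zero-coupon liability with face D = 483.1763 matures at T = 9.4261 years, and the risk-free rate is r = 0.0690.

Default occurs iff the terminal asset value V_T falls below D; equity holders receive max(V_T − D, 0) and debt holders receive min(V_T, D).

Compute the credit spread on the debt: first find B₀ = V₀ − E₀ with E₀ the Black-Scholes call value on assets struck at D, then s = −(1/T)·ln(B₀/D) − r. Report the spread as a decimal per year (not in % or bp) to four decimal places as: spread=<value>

spread=0.0145

d₁ = [ln(V₀/D) + (r + σ²/2)T] / (σ√T)
   = [ln(567.4547/483.1763) + (0.0690 + 0.5·0.2937²)·9.4261] / (0.2937·√9.4261)
   = [0.160779 + 1.056947] / 0.901716 = 1.350454
d₂ = d₁ − σ√T = 1.350454 − 0.901716 = 0.448738
N(d₁) = 0.911565,  N(d₂) = 0.673189,  e^(−rT) = 0.521837
E₀ = V₀·N(d₁) − D·e^(−rT)·N(d₂)
   = 567.4547·0.911565 − 483.1763·0.521837·0.673189 = 347.534368
B₀ = V₀ − E₀ = 567.4547 − 347.534368 = 219.920332
spread = −(1/T)·ln(B₀/D) − r = −(1/9.4261)·ln(219.920332/483.1763) − 0.0690 = 0.01450391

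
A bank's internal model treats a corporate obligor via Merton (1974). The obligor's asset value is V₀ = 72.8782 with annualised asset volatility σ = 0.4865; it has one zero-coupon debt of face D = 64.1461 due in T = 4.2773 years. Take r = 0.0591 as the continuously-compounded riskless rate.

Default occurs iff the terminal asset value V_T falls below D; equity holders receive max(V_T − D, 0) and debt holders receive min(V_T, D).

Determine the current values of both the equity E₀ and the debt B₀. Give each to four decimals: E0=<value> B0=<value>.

d₁ = [ln(V₀/D) + (r + σ²/2)T] / (σ√T)
   = [ln(72.8782/64.1461) + (0.0591 + 0.5·0.4865²)·4.2773] / (0.4865·√4.2773)
   = [0.127626 + 0.758969] / 1.006162 = 0.881166
d₂ = d₁ − σ√T = 0.881166 − 1.006162 = -0.124996
N(d₁) = 0.810886,  N(d₂) = 0.450264,  e^(−rT) = 0.776632
E₀ = V₀·N(d₁) − D·e^(−rT)·N(d₂)
   = 72.8782·0.810886 − 64.1461·0.776632·0.450264 = 36.664717
B₀ = V₀ − E₀ = 72.8782 − 36.664717 = 36.213483

E0=36.6647 B0=36.2135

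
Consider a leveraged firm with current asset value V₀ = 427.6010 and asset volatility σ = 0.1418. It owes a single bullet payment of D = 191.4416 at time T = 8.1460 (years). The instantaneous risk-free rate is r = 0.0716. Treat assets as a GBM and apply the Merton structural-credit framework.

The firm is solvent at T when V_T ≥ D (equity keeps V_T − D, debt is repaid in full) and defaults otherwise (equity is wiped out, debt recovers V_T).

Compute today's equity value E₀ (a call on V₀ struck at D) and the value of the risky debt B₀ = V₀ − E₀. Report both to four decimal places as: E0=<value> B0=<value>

d₁ = [ln(V₀/D) + (r + σ²/2)T] / (σ√T)
   = [ln(427.6010/191.4416) + (0.0716 + 0.5·0.1418²)·8.1460] / (0.1418·√8.1460)
   = [0.803608 + 0.665150] / 0.404714 = 3.629124
d₂ = d₁ − σ√T = 3.629124 − 0.404714 = 3.224410
N(d₁) = 0.999858,  N(d₂) = 0.999369,  e^(−rT) = 0.558080
E₀ = V₀·N(d₁) − D·e^(−rT)·N(d₂)
   = 427.6010·0.999858 − 191.4416·0.558080·0.999369 = 320.767972
B₀ = V₀ − E₀ = 427.6010 − 320.767972 = 106.833028

E0=320.7680 B0=106.8330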